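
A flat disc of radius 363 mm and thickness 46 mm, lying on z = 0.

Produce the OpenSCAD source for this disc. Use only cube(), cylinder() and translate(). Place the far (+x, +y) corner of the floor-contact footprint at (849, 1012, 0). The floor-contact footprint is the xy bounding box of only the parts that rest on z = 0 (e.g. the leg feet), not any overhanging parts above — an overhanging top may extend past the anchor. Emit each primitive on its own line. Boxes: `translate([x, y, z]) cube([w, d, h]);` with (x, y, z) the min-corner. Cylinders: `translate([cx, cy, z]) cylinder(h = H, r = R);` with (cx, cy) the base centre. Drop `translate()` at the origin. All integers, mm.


translate([486, 649, 0]) cylinder(h = 46, r = 363);


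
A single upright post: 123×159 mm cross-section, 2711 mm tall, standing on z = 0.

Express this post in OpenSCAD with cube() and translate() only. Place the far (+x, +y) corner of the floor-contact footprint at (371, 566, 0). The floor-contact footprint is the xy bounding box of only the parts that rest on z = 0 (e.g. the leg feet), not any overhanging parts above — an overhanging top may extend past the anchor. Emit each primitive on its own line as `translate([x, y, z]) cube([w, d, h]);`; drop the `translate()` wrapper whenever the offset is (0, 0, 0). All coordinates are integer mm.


translate([248, 407, 0]) cube([123, 159, 2711]);


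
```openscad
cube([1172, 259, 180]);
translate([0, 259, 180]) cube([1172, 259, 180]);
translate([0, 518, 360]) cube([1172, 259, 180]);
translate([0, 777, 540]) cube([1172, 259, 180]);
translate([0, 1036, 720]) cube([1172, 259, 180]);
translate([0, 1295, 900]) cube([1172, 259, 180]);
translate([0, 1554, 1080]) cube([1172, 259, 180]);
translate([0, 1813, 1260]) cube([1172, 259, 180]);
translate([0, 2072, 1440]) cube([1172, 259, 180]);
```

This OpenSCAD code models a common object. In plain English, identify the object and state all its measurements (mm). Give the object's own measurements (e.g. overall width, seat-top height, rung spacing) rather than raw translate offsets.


A straight staircase of 9 solid steps. Each step is 1172 mm wide (x), 259 mm deep (y, the going) and 180 mm tall (the rise). The first step rests on the floor; each subsequent step sits one going further in +y and one rise higher in +z, directly behind and above the previous step with no overlap.


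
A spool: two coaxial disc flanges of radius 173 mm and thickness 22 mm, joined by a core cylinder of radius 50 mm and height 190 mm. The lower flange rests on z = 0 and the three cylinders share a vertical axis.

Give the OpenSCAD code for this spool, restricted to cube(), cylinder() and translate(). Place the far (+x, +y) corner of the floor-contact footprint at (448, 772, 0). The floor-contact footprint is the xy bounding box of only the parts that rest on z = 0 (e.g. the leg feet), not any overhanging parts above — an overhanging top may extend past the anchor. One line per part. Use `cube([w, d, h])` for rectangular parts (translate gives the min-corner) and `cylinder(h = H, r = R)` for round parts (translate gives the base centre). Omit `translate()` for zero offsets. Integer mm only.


translate([275, 599, 0]) cylinder(h = 22, r = 173);
translate([275, 599, 22]) cylinder(h = 190, r = 50);
translate([275, 599, 212]) cylinder(h = 22, r = 173);


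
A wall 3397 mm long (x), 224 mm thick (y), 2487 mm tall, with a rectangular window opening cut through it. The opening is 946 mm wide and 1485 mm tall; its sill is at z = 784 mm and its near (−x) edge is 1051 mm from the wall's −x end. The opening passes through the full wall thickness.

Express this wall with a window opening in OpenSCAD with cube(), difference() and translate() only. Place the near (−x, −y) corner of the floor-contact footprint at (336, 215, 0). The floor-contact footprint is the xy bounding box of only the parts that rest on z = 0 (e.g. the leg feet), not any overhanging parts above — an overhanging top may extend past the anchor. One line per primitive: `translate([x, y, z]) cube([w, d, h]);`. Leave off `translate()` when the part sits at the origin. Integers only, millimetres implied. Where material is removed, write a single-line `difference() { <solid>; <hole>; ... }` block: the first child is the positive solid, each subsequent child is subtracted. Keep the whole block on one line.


difference() { translate([336, 215, 0]) cube([3397, 224, 2487]); translate([1387, 215, 784]) cube([946, 224, 1485]); }


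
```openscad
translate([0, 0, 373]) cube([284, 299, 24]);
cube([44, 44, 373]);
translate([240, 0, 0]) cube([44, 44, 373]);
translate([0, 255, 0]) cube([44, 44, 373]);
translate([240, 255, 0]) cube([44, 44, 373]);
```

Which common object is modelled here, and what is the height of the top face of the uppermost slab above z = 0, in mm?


A stool. The seat height is 397 mm.

A 284×299×24 slab at z = 373 on four corner posts — a stool. The seat top is 373 + 24 = 397 mm.


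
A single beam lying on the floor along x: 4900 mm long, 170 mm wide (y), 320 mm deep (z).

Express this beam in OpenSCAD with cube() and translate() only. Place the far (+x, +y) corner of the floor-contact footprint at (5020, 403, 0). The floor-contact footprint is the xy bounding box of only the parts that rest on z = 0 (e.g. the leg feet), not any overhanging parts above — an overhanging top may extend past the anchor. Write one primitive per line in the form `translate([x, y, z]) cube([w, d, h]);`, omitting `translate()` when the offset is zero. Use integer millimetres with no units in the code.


translate([120, 233, 0]) cube([4900, 170, 320]);


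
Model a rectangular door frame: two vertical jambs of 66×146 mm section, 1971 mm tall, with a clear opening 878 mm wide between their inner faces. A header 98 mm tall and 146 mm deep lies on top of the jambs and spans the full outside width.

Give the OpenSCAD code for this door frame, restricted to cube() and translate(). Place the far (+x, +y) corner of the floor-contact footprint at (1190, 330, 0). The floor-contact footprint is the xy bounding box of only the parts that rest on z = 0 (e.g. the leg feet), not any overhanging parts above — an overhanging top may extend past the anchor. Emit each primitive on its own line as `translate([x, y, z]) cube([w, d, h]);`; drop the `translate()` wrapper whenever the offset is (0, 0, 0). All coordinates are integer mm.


translate([180, 184, 0]) cube([66, 146, 1971]);
translate([1124, 184, 0]) cube([66, 146, 1971]);
translate([180, 184, 1971]) cube([1010, 146, 98]);


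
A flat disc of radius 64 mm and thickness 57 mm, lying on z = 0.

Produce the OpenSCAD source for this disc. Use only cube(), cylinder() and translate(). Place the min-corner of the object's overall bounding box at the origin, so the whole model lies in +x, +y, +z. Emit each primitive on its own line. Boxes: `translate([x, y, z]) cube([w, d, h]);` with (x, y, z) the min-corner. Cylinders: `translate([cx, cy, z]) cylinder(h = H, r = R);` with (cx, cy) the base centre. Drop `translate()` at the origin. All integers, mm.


translate([64, 64, 0]) cylinder(h = 57, r = 64);


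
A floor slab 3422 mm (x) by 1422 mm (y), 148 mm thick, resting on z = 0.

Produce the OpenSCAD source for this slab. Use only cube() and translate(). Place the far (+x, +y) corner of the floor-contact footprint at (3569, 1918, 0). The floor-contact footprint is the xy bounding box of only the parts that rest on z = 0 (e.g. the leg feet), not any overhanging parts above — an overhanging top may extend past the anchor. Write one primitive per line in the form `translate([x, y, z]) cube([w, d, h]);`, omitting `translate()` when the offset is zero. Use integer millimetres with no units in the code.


translate([147, 496, 0]) cube([3422, 1422, 148]);


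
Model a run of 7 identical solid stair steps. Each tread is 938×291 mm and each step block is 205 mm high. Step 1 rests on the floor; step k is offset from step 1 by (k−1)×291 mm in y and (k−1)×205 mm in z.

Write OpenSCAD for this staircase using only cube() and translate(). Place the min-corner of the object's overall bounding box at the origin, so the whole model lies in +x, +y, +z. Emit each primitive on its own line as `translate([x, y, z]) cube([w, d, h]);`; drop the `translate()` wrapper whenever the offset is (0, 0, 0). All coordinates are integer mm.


cube([938, 291, 205]);
translate([0, 291, 205]) cube([938, 291, 205]);
translate([0, 582, 410]) cube([938, 291, 205]);
translate([0, 873, 615]) cube([938, 291, 205]);
translate([0, 1164, 820]) cube([938, 291, 205]);
translate([0, 1455, 1025]) cube([938, 291, 205]);
translate([0, 1746, 1230]) cube([938, 291, 205]);


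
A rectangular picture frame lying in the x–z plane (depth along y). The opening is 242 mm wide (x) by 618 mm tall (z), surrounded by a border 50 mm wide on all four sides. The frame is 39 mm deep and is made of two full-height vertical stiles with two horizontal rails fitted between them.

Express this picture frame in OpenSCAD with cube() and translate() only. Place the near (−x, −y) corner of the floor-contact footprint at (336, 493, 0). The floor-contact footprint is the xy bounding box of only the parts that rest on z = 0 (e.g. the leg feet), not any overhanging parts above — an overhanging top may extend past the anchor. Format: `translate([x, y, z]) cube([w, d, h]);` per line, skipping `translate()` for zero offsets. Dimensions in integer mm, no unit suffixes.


translate([336, 493, 0]) cube([50, 39, 718]);
translate([628, 493, 0]) cube([50, 39, 718]);
translate([386, 493, 0]) cube([242, 39, 50]);
translate([386, 493, 668]) cube([242, 39, 50]);


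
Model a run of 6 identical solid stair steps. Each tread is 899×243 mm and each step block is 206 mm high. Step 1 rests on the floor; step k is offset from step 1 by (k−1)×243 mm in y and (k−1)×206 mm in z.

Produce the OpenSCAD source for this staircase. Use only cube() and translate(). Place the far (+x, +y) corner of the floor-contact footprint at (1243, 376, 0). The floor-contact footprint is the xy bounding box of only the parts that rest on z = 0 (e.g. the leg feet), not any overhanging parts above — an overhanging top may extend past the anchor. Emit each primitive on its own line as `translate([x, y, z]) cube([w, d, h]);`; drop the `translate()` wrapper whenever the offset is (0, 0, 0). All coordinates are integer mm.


translate([344, 133, 0]) cube([899, 243, 206]);
translate([344, 376, 206]) cube([899, 243, 206]);
translate([344, 619, 412]) cube([899, 243, 206]);
translate([344, 862, 618]) cube([899, 243, 206]);
translate([344, 1105, 824]) cube([899, 243, 206]);
translate([344, 1348, 1030]) cube([899, 243, 206]);


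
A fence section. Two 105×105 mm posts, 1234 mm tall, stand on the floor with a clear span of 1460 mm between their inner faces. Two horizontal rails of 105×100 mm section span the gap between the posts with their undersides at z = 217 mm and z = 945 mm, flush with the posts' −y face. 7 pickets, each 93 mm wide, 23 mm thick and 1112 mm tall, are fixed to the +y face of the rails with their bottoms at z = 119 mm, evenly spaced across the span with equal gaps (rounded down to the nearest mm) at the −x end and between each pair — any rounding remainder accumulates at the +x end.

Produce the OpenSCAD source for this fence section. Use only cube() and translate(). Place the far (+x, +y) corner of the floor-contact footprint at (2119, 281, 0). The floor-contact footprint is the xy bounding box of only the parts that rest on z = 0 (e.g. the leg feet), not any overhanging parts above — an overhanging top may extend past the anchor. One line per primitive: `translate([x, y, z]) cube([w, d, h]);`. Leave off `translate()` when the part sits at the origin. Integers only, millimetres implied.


translate([449, 176, 0]) cube([105, 105, 1234]);
translate([2014, 176, 0]) cube([105, 105, 1234]);
translate([554, 176, 217]) cube([1460, 105, 100]);
translate([554, 176, 945]) cube([1460, 105, 100]);
translate([655, 281, 119]) cube([93, 23, 1112]);
translate([849, 281, 119]) cube([93, 23, 1112]);
translate([1043, 281, 119]) cube([93, 23, 1112]);
translate([1237, 281, 119]) cube([93, 23, 1112]);
translate([1431, 281, 119]) cube([93, 23, 1112]);
translate([1625, 281, 119]) cube([93, 23, 1112]);
translate([1819, 281, 119]) cube([93, 23, 1112]);


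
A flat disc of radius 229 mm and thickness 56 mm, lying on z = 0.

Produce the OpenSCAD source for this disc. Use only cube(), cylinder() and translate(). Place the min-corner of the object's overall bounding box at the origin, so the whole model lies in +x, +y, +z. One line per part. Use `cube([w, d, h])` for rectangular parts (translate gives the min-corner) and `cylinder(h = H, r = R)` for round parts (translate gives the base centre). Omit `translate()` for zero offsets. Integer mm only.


translate([229, 229, 0]) cylinder(h = 56, r = 229);


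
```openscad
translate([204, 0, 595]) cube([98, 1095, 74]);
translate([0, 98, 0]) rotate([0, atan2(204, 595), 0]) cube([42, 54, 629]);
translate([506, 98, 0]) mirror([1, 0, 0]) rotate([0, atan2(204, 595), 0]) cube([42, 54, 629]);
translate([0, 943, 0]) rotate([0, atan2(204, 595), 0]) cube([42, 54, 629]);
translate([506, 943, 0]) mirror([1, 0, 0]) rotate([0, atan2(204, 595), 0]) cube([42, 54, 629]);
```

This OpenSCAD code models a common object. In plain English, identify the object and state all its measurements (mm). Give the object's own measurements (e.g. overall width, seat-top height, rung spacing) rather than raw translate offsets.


A sawhorse. A 98×1095×74 mm beam (x, y, z) sits on two A-frame leg pairs. Each pair is two raked legs of 42×54 mm section (54 mm along y) splaying symmetrically in x. Each leg rises 595 mm vertically over 204 mm of horizontal reach and is 629 mm long along its own axis. Every leg's outer bottom edge rests on the floor and its outer top edge meets a bottom edge of the beam — the left legs (tilting toward +x) meet the beam's −x bottom edge, the right legs (their mirror images, tilting toward −x) meet its +x bottom edge — so the leg tops tuck under the beam, the beam's underside is 595 mm above the floor, and the feet are 506 mm apart outside-to-outside with the beam centred between them. The two leg pairs are set in 98 mm from either end of the beam.


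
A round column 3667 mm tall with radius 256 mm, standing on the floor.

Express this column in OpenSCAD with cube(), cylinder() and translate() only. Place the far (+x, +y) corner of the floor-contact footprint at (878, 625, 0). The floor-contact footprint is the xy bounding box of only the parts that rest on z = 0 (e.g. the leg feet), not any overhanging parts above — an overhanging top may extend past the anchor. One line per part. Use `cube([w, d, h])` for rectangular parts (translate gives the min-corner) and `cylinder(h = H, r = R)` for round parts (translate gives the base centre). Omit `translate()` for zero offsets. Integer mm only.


translate([622, 369, 0]) cylinder(h = 3667, r = 256);


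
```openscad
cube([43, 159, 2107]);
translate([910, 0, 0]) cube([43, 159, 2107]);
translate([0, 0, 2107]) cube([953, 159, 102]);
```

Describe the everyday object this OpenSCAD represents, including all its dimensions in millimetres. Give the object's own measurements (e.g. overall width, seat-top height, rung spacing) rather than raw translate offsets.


A door frame. The clear opening is 867 mm wide and 2107 mm high. Two 43 mm wide jambs, 159 mm deep, stand either side of the opening from the floor to the top of the opening. A 102 mm thick head sits across the top of both jambs, spanning the full outside width of the frame.


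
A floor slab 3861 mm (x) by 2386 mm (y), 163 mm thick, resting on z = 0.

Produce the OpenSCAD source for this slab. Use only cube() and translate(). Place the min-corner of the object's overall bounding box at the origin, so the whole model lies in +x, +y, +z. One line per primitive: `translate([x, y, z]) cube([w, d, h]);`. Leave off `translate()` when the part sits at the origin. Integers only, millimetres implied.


cube([3861, 2386, 163]);


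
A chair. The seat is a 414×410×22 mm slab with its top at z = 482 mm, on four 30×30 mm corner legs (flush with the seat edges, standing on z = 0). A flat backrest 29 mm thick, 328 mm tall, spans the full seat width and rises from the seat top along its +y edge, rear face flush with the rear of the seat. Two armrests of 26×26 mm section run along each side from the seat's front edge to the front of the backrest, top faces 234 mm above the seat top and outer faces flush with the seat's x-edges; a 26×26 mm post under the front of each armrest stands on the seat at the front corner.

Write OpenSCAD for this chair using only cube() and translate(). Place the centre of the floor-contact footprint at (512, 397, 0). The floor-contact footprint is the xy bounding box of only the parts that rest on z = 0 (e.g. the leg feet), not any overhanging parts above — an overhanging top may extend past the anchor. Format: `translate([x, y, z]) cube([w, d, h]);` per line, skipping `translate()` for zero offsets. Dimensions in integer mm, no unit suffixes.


translate([305, 192, 460]) cube([414, 410, 22]);
translate([305, 192, 0]) cube([30, 30, 460]);
translate([689, 192, 0]) cube([30, 30, 460]);
translate([305, 572, 0]) cube([30, 30, 460]);
translate([689, 572, 0]) cube([30, 30, 460]);
translate([305, 573, 482]) cube([414, 29, 328]);
translate([305, 192, 690]) cube([26, 381, 26]);
translate([693, 192, 690]) cube([26, 381, 26]);
translate([305, 192, 482]) cube([26, 26, 208]);
translate([693, 192, 482]) cube([26, 26, 208]);


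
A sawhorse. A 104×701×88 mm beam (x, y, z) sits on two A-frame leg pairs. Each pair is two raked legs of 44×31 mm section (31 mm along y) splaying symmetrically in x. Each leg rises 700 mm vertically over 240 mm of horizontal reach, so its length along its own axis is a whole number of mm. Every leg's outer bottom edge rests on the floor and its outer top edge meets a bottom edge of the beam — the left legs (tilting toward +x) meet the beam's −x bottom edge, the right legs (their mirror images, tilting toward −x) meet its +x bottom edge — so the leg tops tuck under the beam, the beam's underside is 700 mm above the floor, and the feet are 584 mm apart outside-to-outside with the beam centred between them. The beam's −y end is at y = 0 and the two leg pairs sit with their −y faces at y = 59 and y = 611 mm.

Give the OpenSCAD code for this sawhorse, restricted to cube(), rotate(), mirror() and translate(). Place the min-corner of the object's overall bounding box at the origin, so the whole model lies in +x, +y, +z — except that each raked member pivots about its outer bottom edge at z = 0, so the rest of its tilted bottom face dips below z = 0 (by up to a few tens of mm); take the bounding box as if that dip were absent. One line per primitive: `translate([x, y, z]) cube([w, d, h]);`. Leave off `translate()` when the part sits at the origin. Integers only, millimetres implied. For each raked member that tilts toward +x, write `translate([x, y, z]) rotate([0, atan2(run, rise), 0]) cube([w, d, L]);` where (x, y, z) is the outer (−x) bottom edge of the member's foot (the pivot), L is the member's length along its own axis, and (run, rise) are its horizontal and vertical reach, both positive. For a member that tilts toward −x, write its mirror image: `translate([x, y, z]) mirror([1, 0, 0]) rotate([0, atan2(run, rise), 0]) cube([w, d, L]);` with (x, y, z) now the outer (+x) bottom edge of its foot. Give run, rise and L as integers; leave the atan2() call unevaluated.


translate([240, 0, 700]) cube([104, 701, 88]);
translate([0, 59, 0]) rotate([0, atan2(240, 700), 0]) cube([44, 31, 740]);
translate([584, 59, 0]) mirror([1, 0, 0]) rotate([0, atan2(240, 700), 0]) cube([44, 31, 740]);
translate([0, 611, 0]) rotate([0, atan2(240, 700), 0]) cube([44, 31, 740]);
translate([584, 611, 0]) mirror([1, 0, 0]) rotate([0, atan2(240, 700), 0]) cube([44, 31, 740]);


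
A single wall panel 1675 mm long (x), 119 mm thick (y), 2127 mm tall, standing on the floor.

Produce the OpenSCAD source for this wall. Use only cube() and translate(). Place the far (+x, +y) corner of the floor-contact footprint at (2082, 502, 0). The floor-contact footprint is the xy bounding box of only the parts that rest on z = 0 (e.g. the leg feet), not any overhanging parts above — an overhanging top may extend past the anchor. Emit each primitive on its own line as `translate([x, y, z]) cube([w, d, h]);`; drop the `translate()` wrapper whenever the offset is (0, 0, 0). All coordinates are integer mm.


translate([407, 383, 0]) cube([1675, 119, 2127]);


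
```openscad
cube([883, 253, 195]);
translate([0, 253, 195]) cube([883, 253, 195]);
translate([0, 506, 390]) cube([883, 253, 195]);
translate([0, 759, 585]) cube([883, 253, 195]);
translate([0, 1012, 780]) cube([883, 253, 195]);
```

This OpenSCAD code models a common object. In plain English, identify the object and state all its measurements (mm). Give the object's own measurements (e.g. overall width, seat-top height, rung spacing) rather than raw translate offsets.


A straight staircase of 5 solid steps. Each step is 883 mm wide (x), 253 mm deep (y, the going) and 195 mm tall (the rise). The first step rests on the floor; each subsequent step sits one going further in +y and one rise higher in +z, directly behind and above the previous step with no overlap.


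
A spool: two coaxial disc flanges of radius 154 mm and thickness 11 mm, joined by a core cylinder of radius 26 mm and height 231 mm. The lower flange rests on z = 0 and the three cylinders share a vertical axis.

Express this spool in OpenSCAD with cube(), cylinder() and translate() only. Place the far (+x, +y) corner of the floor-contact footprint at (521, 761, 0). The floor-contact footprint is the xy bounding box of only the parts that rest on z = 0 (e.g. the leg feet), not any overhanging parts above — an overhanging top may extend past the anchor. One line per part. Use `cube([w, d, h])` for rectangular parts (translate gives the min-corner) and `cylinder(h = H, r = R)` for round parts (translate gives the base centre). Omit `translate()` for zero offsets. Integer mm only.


translate([367, 607, 0]) cylinder(h = 11, r = 154);
translate([367, 607, 11]) cylinder(h = 231, r = 26);
translate([367, 607, 242]) cylinder(h = 11, r = 154);


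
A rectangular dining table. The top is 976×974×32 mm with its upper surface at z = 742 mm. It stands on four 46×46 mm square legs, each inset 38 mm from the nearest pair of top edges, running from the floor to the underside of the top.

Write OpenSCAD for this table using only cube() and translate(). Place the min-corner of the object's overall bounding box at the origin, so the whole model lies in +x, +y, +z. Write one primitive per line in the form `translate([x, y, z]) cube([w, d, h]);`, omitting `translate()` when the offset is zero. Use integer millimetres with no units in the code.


translate([0, 0, 710]) cube([976, 974, 32]);
translate([38, 38, 0]) cube([46, 46, 710]);
translate([892, 38, 0]) cube([46, 46, 710]);
translate([38, 890, 0]) cube([46, 46, 710]);
translate([892, 890, 0]) cube([46, 46, 710]);


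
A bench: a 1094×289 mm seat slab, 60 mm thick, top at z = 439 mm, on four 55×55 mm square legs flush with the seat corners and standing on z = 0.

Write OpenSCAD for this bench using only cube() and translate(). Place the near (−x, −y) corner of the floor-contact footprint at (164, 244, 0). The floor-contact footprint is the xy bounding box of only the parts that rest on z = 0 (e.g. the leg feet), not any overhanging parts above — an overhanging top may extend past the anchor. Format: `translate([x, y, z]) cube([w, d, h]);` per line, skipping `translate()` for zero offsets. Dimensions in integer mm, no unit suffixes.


// leg_h = 439 − 60 = 379
translate([164, 244, 379]) cube([1094, 289, 60]);
translate([164, 244, 0]) cube([55, 55, 379]);
translate([164, 478, 0]) cube([55, 55, 379]);
translate([1203, 244, 0]) cube([55, 55, 379]);
translate([1203, 478, 0]) cube([55, 55, 379]);


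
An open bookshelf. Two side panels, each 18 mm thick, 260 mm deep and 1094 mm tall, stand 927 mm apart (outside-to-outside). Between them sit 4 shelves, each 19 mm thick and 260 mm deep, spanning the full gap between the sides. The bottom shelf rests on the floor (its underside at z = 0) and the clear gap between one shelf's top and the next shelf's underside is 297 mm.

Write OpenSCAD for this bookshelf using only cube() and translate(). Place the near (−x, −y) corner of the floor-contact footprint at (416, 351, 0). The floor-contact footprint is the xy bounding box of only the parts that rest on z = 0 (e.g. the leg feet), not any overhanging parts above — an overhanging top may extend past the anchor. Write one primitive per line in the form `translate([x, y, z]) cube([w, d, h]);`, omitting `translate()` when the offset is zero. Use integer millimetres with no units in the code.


translate([416, 351, 0]) cube([18, 260, 1094]);
translate([1325, 351, 0]) cube([18, 260, 1094]);
translate([434, 351, 0]) cube([891, 260, 19]);
translate([434, 351, 316]) cube([891, 260, 19]);
translate([434, 351, 632]) cube([891, 260, 19]);
translate([434, 351, 948]) cube([891, 260, 19]);


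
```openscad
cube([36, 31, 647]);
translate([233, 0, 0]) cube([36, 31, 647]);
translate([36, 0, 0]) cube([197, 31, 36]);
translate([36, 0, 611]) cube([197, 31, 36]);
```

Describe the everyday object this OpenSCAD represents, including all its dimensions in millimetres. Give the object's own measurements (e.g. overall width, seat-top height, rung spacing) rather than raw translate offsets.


A rectangular picture frame lying in the x–z plane (depth along y). The opening is 197 mm wide (x) by 575 mm tall (z), surrounded by a border 36 mm wide on all four sides. The frame is 31 mm deep and is made of two full-height vertical stiles with two horizontal rails fitted between them.


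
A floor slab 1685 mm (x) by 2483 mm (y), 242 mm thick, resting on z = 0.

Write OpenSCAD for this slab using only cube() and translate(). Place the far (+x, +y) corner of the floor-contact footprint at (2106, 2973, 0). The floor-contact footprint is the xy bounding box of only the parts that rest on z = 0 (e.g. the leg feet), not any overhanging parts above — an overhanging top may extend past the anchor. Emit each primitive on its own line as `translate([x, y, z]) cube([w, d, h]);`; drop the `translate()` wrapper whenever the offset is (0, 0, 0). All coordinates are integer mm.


translate([421, 490, 0]) cube([1685, 2483, 242]);


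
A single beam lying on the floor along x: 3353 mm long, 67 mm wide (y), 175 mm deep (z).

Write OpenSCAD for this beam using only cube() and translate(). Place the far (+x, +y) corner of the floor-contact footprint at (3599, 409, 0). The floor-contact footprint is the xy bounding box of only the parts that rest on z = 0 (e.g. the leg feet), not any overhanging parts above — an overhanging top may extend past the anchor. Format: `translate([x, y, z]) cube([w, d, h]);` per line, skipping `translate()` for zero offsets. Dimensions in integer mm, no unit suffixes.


translate([246, 342, 0]) cube([3353, 67, 175]);


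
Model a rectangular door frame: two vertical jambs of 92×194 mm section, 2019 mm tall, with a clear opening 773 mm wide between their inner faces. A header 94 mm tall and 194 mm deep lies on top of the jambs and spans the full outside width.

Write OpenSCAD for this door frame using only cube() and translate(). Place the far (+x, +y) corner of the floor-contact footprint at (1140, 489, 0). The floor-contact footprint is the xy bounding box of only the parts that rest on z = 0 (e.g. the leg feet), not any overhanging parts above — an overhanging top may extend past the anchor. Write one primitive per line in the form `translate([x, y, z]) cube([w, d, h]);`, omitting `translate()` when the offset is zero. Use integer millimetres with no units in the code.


translate([183, 295, 0]) cube([92, 194, 2019]);
translate([1048, 295, 0]) cube([92, 194, 2019]);
translate([183, 295, 2019]) cube([957, 194, 94]);


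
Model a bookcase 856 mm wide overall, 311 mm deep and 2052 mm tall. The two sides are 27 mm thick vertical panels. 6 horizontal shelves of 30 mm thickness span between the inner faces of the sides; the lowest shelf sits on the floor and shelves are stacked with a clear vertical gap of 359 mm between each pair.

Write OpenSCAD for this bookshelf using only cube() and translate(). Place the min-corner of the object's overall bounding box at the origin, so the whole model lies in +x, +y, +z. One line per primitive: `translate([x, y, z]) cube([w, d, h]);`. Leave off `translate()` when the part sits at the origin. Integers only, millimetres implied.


cube([27, 311, 2052]);
translate([829, 0, 0]) cube([27, 311, 2052]);
translate([27, 0, 0]) cube([802, 311, 30]);
translate([27, 0, 389]) cube([802, 311, 30]);
translate([27, 0, 778]) cube([802, 311, 30]);
translate([27, 0, 1167]) cube([802, 311, 30]);
translate([27, 0, 1556]) cube([802, 311, 30]);
translate([27, 0, 1945]) cube([802, 311, 30]);


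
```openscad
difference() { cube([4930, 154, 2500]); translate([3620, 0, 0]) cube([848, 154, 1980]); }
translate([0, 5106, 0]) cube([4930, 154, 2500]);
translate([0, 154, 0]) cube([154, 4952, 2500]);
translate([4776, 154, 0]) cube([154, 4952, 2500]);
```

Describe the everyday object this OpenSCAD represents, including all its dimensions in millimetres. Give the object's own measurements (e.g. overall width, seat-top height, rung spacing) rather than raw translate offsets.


A single room: four walls, each 2500 mm tall and 154 mm thick, enclosing an outside footprint 4930×5260 mm (x × y), no floor or roof. The front and back walls (−y and +y sides) run the full x-width; the side walls fit between their inner faces. A door opening 848 mm wide and 1980 mm tall is cut through the front wall from the floor up, its −x edge 3620 mm from the wall's −x end.


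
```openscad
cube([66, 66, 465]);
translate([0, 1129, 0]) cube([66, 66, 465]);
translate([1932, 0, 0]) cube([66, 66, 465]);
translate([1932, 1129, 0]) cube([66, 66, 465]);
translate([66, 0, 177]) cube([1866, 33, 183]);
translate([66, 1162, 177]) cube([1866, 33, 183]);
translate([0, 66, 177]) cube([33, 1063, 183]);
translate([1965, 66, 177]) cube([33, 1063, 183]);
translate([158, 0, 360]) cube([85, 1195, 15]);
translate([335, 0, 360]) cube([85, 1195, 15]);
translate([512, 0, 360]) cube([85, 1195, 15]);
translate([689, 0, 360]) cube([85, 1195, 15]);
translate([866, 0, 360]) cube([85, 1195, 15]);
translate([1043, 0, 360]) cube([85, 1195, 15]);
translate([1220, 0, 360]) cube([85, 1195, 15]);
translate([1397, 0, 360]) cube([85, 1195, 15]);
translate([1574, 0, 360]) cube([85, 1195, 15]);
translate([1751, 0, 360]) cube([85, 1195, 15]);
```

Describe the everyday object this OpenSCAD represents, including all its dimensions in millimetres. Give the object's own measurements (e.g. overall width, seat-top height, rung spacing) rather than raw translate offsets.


A bed frame 1998 mm long (x) by 1195 mm wide (y). Four 66×66 mm corner posts, 465 mm tall, at the corners of the footprint. Four rails of 33 mm thickness and 183 mm height run between adjacent posts with their undersides at z = 177 mm, their outer faces flush with the outside of the frame (the two x-running rails run between the posts' inner faces; the two y-running rails run between the posts' inner faces). 10 slats, each 85 mm wide (x) and 15 mm thick, lie across the top of the two x-running rails, running the full 1195 mm width of the frame in y; along x they sit between the end posts with a 92 mm gap after the −x posts and between neighbouring slats, leaving 96 mm before the +x posts.


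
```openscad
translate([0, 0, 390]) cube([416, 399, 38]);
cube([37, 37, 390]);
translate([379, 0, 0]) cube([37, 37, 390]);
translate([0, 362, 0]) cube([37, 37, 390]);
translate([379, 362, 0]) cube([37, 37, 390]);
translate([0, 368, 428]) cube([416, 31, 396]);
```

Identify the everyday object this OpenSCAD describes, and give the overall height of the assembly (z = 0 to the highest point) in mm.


A chair. The overall height is 824 mm.

A slab on four corner posts with a tall panel at the back — a chair. The seat slab sits at z = 390 with thickness 38, and the 396 mm backrest starts at the seat top, so the overall height is 390 + 38 + 396 = 824 mm.


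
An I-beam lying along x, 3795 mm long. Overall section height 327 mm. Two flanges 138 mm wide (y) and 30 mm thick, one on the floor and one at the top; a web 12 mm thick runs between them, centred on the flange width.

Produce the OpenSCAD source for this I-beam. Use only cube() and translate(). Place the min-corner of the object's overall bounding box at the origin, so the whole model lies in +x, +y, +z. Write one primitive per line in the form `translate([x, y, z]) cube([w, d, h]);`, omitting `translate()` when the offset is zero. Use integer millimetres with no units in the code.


cube([3795, 138, 30]);
translate([0, 63, 30]) cube([3795, 12, 267]);
translate([0, 0, 297]) cube([3795, 138, 30]);


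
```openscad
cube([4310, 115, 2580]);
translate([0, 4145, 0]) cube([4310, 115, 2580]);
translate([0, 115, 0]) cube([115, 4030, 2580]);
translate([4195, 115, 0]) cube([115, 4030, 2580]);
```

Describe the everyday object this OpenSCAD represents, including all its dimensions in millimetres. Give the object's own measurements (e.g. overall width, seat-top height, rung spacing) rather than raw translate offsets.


The wall frame of a small rectangular building: four walls, each 2580 mm tall and 115 mm thick, enclosing a footprint 4310 mm (x) by 4260 mm (y) outside-to-outside, with no floor or roof. The front and back walls (the −y and +y sides) span the full width; the two side walls fit between them.


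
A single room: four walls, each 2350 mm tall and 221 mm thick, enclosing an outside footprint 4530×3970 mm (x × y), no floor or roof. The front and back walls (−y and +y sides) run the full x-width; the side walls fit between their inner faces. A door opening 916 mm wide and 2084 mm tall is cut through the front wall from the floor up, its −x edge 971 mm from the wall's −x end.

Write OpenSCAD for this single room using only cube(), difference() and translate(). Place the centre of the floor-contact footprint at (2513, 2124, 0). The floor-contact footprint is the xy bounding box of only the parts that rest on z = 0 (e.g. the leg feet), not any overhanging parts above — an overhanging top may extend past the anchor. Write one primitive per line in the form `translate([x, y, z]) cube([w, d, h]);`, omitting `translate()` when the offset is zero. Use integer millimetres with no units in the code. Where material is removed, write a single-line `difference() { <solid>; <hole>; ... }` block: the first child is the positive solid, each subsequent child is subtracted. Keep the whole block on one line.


difference() { translate([248, 139, 0]) cube([4530, 221, 2350]); translate([1219, 139, 0]) cube([916, 221, 2084]); }
translate([248, 3888, 0]) cube([4530, 221, 2350]);
translate([248, 360, 0]) cube([221, 3528, 2350]);
translate([4557, 360, 0]) cube([221, 3528, 2350]);


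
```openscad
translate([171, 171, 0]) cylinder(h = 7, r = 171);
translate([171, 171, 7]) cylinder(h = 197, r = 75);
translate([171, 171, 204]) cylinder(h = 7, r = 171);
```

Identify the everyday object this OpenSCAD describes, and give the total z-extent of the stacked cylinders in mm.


A spool. The overall height is 211 mm.

Three coaxial cylinders, large–small–large — a spool. Two 7 mm flanges and a 197 mm core give 7 + 197 + 7 = 211 mm.


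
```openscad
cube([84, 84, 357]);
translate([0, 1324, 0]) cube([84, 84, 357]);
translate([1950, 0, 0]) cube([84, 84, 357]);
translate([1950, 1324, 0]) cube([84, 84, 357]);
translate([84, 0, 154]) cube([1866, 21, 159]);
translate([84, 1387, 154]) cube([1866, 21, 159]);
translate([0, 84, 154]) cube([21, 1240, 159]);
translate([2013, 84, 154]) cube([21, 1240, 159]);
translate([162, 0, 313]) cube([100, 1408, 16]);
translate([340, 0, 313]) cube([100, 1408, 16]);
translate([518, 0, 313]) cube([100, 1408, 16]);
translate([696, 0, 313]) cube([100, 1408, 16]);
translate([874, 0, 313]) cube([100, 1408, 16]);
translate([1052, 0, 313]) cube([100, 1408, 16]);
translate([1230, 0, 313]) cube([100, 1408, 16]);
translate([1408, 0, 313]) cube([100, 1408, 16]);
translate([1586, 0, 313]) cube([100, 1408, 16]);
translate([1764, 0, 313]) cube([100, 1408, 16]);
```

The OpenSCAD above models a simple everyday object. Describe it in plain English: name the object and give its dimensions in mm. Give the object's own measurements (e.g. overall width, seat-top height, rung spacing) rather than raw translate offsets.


A bed frame 2034 mm long (x) by 1408 mm wide (y). Four 84×84 mm corner posts, 357 mm tall, at the corners of the footprint. Four rails of 21 mm thickness and 159 mm height run between adjacent posts with their undersides at z = 154 mm, their outer faces flush with the outside of the frame (the two x-running rails run between the posts' inner faces; the two y-running rails run between the posts' inner faces). 10 slats, each 100 mm wide (x) and 16 mm thick, lie across the top of the two x-running rails, running the full 1408 mm width of the frame in y; along x they sit between the end posts with a 78 mm gap after the −x posts and between neighbouring slats, leaving 86 mm before the +x posts.


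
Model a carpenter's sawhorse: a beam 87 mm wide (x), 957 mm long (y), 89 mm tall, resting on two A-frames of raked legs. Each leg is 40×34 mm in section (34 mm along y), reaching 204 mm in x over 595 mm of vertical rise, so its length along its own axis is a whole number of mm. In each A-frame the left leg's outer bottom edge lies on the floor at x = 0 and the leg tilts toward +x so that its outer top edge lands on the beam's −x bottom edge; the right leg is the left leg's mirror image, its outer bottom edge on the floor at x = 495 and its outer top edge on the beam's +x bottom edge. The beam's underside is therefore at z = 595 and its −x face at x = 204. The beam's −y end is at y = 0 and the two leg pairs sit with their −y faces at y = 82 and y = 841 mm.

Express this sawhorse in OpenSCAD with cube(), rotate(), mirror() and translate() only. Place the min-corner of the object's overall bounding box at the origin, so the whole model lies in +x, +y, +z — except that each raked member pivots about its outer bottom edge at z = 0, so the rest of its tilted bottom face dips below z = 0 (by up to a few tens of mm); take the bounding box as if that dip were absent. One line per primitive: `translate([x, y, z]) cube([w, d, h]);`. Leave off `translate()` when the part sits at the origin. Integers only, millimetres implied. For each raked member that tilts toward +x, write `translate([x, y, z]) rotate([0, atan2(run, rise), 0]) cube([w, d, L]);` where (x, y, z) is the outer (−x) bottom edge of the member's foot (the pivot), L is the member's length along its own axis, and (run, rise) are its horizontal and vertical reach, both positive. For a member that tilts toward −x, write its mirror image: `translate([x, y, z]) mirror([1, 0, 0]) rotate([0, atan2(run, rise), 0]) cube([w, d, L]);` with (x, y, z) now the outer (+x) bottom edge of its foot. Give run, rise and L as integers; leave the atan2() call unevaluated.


translate([204, 0, 595]) cube([87, 957, 89]);
translate([0, 82, 0]) rotate([0, atan2(204, 595), 0]) cube([40, 34, 629]);
translate([495, 82, 0]) mirror([1, 0, 0]) rotate([0, atan2(204, 595), 0]) cube([40, 34, 629]);
translate([0, 841, 0]) rotate([0, atan2(204, 595), 0]) cube([40, 34, 629]);
translate([495, 841, 0]) mirror([1, 0, 0]) rotate([0, atan2(204, 595), 0]) cube([40, 34, 629]);


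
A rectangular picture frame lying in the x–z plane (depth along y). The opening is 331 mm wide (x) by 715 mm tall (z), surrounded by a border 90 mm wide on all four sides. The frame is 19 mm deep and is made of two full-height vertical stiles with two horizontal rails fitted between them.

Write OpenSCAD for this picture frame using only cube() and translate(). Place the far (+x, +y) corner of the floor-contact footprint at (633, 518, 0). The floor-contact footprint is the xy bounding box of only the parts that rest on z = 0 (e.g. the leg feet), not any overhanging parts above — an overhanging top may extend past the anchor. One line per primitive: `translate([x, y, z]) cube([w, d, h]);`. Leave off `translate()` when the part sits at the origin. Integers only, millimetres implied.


translate([122, 499, 0]) cube([90, 19, 895]);
translate([543, 499, 0]) cube([90, 19, 895]);
translate([212, 499, 0]) cube([331, 19, 90]);
translate([212, 499, 805]) cube([331, 19, 90]);
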